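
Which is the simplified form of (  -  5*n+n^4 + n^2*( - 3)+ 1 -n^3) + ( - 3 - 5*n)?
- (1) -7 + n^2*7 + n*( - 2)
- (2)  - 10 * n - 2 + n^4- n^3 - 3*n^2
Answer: 2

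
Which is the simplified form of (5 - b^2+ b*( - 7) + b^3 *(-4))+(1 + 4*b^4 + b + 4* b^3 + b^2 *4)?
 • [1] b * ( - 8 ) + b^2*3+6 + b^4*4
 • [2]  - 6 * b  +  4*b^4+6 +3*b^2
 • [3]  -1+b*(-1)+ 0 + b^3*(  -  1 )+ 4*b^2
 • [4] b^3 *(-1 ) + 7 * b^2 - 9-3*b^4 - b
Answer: 2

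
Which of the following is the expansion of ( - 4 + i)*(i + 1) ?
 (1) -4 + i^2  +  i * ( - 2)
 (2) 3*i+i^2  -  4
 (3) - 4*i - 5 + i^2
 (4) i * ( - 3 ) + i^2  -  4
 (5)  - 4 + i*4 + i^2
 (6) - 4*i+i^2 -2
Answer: 4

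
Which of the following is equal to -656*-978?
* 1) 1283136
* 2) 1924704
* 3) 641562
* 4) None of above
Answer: 4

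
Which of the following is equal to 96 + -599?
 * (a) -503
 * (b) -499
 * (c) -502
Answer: a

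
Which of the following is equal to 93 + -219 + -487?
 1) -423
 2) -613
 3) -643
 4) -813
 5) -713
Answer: 2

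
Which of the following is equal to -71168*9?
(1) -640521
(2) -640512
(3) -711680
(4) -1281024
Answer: 2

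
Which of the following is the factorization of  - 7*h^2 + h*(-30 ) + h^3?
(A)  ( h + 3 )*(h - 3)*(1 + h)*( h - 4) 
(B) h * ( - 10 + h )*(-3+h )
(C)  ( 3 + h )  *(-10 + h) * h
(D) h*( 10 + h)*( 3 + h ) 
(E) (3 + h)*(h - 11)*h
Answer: C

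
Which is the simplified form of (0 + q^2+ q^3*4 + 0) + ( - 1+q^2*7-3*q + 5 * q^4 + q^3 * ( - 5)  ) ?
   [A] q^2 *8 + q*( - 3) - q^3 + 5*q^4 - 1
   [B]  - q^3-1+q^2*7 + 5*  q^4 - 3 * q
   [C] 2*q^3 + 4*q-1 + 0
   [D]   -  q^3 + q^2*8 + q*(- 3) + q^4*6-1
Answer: A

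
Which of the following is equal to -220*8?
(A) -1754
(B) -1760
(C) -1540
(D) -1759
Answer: B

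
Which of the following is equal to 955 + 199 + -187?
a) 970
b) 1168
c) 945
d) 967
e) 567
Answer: d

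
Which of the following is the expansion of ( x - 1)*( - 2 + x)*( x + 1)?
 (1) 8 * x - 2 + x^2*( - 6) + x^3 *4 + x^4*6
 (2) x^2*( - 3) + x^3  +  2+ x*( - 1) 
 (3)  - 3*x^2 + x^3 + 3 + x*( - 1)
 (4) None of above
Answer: 4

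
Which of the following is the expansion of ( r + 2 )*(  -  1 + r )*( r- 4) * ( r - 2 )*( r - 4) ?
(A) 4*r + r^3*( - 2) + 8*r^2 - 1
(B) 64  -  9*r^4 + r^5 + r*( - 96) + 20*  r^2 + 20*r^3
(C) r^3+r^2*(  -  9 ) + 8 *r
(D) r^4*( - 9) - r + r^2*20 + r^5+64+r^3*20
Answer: B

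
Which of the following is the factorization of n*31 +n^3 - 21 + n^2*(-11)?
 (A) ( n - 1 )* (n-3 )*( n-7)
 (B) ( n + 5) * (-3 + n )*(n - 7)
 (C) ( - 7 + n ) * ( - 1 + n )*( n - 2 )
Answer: A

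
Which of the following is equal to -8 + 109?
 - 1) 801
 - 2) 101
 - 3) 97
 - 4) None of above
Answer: 2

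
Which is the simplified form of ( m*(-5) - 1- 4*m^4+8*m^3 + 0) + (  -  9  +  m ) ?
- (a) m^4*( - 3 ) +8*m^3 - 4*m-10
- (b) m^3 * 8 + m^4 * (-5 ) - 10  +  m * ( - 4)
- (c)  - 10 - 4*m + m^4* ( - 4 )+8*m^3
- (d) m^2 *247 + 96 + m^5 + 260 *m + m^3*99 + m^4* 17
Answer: c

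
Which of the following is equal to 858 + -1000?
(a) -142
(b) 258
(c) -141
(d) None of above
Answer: a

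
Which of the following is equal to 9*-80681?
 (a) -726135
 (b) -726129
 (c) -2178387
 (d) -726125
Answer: b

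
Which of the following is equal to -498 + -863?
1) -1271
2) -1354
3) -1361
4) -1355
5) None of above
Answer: 3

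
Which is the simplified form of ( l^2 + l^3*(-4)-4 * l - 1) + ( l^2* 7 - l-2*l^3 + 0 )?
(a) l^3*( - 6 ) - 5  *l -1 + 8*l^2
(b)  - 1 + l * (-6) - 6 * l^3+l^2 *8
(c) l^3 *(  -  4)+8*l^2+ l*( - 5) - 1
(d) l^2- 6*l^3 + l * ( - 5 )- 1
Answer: a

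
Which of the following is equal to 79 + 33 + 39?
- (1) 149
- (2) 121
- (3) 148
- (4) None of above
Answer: 4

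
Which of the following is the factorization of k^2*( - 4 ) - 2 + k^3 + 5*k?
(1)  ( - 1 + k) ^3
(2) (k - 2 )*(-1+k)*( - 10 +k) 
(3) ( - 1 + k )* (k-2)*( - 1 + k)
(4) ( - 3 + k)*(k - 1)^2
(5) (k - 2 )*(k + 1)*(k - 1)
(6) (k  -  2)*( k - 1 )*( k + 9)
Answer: 3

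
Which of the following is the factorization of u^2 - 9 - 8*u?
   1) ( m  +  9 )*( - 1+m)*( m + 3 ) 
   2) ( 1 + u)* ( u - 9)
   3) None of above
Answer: 2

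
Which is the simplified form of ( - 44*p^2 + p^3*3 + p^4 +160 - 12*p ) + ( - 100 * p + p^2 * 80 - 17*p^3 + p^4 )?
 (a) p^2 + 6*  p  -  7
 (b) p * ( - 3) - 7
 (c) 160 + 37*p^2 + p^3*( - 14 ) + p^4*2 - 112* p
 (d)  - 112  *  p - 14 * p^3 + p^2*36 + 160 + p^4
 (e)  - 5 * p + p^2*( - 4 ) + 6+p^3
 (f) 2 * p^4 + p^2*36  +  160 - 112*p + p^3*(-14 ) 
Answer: f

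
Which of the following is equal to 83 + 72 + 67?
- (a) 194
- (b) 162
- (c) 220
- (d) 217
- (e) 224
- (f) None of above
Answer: f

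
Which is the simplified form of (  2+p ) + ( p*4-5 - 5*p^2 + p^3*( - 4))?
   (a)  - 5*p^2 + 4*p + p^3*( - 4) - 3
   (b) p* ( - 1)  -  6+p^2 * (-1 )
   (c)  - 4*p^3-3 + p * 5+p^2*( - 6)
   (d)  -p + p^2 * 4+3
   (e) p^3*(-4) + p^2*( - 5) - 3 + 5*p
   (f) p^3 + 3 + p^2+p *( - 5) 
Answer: e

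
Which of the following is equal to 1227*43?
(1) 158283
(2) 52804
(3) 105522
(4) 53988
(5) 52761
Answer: 5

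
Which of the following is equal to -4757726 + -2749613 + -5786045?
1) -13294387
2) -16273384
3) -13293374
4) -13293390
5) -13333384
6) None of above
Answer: 6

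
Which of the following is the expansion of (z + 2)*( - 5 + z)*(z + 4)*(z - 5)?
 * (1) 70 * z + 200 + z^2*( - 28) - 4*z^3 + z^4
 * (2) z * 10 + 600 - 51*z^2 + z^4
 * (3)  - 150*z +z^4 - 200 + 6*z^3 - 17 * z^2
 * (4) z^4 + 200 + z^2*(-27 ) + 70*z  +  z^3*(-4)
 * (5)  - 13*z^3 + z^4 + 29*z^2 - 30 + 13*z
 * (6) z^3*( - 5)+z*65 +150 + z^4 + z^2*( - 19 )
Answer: 4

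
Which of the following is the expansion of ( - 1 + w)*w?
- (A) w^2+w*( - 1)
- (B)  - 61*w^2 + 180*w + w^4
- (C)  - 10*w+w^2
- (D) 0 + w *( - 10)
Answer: A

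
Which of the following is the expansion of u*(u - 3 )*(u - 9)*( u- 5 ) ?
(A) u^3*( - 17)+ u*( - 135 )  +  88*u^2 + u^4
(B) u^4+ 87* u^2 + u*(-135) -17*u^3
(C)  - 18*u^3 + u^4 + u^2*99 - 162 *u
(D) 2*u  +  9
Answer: B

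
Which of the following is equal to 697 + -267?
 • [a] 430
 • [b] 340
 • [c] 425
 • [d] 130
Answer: a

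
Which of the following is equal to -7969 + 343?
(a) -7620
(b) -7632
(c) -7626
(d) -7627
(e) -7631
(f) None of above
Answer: c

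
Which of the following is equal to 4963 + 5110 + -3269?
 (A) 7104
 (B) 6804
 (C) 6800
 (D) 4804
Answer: B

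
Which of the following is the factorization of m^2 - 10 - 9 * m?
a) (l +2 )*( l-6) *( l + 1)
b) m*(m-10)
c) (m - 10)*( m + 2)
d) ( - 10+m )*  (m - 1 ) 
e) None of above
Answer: e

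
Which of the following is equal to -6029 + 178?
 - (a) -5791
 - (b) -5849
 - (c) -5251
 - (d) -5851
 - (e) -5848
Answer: d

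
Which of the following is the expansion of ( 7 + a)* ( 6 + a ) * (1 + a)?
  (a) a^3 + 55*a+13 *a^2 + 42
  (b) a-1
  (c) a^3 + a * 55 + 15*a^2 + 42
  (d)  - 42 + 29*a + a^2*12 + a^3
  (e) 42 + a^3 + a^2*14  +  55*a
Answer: e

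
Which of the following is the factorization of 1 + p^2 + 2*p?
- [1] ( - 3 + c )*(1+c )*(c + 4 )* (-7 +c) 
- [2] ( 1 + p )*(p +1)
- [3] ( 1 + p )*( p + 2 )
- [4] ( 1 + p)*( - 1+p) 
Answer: 2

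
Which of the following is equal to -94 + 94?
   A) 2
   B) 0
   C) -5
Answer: B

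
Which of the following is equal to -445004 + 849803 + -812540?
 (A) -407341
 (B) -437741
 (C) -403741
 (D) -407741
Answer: D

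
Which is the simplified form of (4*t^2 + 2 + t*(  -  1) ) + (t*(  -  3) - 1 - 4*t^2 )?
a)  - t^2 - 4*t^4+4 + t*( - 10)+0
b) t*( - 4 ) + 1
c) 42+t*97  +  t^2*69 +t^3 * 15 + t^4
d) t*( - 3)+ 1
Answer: b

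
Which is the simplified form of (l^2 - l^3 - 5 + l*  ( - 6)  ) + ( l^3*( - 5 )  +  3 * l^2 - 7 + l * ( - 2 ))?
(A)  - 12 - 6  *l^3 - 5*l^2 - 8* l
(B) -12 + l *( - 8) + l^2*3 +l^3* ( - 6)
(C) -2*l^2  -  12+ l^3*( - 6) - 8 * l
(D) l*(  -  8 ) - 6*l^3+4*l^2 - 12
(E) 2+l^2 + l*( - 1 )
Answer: D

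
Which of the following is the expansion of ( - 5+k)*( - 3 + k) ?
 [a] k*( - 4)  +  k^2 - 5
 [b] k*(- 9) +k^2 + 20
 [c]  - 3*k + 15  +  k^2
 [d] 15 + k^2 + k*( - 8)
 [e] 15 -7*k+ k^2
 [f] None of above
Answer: d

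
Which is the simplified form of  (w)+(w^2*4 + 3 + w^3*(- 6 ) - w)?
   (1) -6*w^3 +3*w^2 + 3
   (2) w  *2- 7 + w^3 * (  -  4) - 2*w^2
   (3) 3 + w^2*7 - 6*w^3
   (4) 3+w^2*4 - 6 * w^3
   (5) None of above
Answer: 4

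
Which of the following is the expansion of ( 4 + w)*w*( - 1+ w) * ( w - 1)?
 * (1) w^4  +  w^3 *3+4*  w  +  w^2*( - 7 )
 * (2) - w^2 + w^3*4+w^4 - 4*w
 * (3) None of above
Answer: 3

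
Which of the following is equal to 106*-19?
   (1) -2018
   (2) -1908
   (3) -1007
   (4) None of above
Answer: 4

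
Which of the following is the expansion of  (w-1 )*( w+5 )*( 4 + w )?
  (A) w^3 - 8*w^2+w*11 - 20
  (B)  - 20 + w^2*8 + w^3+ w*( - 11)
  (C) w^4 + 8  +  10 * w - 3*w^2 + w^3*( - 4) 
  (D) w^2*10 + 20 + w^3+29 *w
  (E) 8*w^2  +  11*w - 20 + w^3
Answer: E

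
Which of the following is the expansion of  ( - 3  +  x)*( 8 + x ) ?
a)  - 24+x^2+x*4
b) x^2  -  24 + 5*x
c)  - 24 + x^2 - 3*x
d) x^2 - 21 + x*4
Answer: b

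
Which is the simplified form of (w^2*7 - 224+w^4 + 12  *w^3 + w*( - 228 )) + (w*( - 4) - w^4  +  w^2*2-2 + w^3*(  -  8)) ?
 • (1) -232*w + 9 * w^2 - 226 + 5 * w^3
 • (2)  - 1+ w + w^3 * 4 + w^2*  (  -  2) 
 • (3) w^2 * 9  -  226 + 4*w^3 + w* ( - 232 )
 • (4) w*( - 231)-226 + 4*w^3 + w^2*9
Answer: 3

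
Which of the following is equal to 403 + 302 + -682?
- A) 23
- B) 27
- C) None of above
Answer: A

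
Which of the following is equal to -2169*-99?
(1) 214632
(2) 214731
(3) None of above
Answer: 2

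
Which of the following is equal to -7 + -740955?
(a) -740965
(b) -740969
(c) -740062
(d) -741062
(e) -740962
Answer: e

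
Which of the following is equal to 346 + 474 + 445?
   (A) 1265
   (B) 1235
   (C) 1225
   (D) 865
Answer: A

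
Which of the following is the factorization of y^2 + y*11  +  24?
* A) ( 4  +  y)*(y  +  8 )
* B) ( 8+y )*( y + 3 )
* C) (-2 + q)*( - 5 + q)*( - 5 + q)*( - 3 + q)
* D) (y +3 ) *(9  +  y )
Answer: B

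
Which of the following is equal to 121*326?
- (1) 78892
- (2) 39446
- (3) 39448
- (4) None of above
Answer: 2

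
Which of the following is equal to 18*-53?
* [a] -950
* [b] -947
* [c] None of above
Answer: c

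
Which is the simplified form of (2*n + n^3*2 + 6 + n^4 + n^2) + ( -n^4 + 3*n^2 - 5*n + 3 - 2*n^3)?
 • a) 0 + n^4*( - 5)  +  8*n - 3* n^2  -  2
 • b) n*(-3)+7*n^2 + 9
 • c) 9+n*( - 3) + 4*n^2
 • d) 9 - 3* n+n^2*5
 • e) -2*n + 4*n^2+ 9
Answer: c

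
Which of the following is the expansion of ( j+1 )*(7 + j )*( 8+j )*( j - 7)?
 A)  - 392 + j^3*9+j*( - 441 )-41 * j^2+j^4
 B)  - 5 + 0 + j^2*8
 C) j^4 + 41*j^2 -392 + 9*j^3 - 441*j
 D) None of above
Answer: A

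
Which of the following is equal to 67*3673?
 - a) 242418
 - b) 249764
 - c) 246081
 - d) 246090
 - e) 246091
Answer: e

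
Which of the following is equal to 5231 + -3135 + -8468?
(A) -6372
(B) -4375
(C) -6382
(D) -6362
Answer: A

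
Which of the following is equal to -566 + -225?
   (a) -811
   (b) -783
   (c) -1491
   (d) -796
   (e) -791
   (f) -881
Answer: e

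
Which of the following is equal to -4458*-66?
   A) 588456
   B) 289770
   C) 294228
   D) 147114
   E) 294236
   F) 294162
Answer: C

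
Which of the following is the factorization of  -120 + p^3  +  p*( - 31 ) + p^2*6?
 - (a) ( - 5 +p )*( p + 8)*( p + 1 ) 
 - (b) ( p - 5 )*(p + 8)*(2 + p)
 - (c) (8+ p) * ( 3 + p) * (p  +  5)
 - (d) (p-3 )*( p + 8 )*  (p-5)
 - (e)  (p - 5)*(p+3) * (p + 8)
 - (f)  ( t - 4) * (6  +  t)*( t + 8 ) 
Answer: e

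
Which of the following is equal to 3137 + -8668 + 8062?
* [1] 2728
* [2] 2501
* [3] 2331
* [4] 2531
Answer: 4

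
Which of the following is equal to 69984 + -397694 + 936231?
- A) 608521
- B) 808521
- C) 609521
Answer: A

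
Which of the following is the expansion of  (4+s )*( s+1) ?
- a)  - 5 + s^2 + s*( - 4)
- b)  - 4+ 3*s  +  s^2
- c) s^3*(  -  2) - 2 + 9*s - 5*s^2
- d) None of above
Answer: d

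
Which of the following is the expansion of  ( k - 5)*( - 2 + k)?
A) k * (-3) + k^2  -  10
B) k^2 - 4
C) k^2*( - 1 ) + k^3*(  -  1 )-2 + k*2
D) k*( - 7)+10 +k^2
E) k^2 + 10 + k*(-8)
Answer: D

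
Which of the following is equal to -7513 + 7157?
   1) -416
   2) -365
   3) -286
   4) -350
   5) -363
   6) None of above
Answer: 6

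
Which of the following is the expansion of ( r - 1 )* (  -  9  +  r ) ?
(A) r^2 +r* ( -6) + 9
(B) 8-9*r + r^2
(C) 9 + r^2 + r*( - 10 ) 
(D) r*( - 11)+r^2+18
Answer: C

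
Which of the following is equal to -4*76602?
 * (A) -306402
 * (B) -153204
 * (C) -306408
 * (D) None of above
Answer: C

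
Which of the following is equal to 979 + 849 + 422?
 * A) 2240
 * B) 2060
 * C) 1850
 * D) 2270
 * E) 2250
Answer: E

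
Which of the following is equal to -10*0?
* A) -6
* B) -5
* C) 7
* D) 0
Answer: D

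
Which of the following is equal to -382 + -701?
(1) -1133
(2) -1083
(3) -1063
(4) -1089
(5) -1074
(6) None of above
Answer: 2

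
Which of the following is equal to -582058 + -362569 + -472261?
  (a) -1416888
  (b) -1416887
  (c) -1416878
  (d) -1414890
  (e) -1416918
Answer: a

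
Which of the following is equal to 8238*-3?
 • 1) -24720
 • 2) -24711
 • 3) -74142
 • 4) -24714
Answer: 4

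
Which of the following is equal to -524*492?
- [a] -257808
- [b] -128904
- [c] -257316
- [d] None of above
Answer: a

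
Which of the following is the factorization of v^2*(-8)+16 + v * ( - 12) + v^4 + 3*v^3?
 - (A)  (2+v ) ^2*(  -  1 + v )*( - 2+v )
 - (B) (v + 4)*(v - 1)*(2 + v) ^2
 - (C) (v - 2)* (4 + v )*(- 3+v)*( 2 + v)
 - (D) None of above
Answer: D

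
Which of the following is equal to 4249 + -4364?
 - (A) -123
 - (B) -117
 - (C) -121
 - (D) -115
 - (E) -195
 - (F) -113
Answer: D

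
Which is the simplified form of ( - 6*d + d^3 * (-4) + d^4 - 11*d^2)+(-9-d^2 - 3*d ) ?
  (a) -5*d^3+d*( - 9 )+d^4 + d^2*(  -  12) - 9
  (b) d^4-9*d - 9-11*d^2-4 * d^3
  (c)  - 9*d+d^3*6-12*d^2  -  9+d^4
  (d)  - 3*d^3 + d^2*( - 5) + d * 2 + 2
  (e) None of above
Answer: e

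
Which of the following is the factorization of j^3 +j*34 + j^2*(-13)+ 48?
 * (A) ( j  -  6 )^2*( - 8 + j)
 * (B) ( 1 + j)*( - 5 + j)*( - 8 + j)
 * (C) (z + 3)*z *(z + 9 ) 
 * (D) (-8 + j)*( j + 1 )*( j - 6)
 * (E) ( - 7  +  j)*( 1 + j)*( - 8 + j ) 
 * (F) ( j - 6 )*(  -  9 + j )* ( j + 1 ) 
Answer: D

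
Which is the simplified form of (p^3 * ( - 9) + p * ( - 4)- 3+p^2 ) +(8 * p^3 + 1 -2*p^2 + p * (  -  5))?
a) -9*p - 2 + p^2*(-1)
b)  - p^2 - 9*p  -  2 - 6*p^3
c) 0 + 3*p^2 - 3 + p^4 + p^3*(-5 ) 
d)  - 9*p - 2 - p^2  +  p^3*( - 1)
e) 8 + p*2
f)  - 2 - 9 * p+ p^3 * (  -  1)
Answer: d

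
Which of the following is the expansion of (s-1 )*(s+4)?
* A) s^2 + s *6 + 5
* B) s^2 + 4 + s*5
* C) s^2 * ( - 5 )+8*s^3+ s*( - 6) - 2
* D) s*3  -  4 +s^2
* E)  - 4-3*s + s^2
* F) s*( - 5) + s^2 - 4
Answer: D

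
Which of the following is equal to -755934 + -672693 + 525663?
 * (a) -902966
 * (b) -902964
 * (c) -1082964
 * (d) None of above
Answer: b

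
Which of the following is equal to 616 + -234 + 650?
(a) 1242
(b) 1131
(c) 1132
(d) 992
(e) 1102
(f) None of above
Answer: f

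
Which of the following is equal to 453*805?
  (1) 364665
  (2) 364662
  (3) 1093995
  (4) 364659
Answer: 1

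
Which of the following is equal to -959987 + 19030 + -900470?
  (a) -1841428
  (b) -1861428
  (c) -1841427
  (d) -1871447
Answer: c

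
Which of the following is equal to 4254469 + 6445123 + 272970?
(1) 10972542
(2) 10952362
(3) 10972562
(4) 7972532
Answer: 3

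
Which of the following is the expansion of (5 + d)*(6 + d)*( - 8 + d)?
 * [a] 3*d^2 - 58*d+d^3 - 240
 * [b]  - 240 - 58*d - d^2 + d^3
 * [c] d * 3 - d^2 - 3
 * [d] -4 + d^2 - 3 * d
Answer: a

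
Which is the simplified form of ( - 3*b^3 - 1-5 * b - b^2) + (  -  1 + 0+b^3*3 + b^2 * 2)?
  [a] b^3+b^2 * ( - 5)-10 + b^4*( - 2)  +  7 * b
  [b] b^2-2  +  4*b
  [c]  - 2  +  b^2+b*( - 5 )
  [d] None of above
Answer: c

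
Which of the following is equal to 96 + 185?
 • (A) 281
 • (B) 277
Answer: A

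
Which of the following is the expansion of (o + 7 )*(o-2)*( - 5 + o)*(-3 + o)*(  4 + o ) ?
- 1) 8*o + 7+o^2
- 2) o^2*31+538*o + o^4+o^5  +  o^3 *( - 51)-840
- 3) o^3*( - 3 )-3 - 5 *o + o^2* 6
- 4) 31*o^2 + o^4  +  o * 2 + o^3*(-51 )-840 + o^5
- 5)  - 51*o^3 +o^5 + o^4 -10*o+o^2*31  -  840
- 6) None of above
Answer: 2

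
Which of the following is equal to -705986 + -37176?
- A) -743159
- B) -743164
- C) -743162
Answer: C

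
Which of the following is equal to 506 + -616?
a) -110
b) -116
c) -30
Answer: a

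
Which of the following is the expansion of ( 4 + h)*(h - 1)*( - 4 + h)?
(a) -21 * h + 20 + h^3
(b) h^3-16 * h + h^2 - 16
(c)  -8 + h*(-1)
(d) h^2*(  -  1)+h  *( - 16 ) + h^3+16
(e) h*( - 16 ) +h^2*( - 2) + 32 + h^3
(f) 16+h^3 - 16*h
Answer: d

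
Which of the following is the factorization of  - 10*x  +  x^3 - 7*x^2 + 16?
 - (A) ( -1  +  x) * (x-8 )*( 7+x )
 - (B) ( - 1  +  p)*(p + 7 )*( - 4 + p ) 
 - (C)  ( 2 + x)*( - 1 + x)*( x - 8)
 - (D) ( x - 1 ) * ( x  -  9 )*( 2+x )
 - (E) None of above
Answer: C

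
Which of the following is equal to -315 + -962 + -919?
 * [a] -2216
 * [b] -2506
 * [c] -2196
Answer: c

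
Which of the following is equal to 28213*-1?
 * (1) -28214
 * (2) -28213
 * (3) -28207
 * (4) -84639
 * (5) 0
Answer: 2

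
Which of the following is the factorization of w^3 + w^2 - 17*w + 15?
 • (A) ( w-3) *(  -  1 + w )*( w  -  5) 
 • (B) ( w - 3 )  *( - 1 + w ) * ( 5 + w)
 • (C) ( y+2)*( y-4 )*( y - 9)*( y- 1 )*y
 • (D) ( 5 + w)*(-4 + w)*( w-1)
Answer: B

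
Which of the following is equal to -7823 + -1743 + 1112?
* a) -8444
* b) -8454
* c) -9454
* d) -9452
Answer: b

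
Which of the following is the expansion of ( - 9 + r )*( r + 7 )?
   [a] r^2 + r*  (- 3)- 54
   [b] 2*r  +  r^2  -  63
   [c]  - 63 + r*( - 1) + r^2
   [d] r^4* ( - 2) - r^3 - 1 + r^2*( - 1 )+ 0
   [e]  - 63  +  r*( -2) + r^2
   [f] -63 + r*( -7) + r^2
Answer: e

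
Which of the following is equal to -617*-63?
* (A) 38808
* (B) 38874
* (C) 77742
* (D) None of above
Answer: D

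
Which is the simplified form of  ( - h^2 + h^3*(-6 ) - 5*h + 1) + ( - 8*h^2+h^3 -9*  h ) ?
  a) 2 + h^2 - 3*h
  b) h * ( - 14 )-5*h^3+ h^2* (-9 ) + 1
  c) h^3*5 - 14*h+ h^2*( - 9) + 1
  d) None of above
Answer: b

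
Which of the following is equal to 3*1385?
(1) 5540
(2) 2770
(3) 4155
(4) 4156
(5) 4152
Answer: 3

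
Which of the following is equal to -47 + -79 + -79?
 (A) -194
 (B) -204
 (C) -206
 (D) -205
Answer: D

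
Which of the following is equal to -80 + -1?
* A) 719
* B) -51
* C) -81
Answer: C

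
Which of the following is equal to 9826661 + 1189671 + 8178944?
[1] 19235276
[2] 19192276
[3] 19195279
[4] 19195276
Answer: 4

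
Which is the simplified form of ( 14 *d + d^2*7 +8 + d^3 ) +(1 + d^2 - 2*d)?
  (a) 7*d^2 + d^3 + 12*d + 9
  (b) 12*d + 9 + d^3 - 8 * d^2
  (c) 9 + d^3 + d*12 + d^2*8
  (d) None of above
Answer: c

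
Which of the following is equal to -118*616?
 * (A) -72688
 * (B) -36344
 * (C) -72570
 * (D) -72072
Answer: A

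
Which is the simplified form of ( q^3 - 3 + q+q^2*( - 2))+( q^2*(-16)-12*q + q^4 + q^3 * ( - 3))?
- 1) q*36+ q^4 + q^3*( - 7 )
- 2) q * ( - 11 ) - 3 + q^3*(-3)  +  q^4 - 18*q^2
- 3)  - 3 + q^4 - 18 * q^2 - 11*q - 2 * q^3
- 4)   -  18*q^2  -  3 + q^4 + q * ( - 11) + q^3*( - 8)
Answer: 3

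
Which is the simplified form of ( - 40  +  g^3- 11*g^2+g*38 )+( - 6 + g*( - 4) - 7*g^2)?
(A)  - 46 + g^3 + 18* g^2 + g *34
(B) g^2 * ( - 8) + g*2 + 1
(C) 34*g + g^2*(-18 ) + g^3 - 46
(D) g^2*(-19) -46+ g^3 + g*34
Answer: C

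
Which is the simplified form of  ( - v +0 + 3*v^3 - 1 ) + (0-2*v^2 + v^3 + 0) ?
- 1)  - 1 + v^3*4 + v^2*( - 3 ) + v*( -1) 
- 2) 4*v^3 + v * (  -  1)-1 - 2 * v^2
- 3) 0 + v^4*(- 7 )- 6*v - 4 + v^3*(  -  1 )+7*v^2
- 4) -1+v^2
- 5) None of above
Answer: 2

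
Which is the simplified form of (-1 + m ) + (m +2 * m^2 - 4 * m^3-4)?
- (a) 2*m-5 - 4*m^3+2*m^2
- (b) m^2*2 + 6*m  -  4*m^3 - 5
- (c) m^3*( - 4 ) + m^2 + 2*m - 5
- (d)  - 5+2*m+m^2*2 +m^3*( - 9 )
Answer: a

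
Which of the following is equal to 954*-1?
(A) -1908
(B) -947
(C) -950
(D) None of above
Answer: D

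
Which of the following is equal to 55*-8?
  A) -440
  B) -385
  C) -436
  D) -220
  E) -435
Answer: A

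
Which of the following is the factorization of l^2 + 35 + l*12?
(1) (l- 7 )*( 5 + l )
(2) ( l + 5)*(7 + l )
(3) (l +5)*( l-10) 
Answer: 2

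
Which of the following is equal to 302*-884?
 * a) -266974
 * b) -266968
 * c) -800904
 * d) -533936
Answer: b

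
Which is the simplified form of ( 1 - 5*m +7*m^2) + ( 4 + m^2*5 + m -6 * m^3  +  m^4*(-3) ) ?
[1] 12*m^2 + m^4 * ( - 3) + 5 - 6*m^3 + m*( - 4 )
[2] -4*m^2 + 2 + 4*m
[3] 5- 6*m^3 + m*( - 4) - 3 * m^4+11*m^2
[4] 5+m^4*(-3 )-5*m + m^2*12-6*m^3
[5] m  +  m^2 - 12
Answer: 1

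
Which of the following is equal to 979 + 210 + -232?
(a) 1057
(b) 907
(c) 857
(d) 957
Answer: d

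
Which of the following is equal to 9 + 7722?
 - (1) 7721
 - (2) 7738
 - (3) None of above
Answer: 3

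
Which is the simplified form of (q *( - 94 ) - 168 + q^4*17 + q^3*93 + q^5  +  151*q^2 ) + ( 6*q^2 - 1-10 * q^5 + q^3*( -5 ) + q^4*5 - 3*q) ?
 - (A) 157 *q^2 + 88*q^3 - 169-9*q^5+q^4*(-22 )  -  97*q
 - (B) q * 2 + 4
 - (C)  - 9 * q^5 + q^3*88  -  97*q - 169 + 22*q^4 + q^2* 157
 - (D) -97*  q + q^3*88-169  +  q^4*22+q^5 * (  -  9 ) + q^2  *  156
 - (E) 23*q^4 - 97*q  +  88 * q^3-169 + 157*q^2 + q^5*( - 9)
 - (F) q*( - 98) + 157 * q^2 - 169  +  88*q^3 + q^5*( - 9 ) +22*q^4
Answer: C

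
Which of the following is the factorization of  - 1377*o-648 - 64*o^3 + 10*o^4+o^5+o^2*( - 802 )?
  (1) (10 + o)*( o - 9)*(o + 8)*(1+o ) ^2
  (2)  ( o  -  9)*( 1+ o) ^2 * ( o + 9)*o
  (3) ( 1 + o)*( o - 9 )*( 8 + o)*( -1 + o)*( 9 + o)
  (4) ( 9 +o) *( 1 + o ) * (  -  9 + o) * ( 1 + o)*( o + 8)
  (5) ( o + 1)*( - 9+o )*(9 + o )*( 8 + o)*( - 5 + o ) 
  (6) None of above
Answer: 4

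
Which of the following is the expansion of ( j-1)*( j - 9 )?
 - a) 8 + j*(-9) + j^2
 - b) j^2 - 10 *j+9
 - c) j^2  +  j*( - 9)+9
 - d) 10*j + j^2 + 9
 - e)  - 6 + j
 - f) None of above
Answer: b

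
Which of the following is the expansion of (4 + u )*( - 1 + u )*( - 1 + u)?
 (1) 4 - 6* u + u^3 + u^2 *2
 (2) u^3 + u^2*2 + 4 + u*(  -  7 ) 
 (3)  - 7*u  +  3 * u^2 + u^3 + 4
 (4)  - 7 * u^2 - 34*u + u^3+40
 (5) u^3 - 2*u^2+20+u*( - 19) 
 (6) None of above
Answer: 2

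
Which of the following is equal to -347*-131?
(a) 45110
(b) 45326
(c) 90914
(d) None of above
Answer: d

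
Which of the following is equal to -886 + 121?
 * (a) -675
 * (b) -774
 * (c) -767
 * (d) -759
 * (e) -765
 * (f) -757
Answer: e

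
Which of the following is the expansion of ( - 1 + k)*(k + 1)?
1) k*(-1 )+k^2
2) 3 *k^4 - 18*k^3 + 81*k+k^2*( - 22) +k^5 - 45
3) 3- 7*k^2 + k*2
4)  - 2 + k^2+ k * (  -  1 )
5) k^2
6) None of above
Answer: 6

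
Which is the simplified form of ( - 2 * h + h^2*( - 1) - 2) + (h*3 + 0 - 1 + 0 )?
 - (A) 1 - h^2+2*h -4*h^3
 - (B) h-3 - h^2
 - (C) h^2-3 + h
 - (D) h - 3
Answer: B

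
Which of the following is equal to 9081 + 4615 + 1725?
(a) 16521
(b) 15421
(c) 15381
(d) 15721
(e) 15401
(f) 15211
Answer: b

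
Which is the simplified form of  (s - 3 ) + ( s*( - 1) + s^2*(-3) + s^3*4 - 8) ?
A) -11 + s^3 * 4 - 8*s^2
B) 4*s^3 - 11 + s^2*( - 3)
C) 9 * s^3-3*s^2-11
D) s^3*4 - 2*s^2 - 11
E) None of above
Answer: B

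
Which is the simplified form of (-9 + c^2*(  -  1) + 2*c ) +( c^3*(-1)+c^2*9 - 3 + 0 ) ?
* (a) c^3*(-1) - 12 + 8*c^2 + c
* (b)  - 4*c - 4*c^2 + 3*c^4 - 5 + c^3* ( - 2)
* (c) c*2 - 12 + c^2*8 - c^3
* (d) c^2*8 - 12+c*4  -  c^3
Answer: c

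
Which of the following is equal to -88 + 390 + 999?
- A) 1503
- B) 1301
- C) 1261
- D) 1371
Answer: B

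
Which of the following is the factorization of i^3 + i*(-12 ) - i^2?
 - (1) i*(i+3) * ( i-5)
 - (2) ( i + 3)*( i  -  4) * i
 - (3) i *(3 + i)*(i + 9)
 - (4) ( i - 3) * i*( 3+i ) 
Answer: 2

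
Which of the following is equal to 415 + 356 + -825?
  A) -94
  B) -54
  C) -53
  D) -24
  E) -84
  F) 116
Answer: B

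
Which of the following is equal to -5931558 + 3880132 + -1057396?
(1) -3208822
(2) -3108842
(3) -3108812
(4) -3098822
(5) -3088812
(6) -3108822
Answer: 6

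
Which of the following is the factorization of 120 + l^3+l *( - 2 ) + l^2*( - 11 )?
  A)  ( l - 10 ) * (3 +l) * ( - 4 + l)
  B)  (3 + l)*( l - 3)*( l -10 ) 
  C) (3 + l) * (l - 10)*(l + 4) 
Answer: A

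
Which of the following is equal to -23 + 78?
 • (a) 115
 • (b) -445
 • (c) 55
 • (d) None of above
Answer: c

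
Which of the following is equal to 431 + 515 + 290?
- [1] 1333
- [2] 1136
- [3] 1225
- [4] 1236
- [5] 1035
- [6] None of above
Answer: 4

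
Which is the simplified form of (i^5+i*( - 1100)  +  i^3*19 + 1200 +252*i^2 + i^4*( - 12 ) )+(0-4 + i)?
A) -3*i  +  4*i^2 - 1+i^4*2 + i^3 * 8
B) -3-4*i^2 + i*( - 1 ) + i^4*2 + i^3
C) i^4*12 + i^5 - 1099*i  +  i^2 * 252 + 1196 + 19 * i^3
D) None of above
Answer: D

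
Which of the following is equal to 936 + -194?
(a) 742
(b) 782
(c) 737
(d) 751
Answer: a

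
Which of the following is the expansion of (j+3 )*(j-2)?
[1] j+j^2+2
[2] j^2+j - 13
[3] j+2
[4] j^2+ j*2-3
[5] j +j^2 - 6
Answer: 5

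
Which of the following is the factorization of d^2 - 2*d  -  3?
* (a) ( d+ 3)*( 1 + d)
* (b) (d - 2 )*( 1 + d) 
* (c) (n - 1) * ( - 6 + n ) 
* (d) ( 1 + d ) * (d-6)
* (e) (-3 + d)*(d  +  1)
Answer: e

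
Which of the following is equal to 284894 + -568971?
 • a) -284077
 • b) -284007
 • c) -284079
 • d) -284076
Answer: a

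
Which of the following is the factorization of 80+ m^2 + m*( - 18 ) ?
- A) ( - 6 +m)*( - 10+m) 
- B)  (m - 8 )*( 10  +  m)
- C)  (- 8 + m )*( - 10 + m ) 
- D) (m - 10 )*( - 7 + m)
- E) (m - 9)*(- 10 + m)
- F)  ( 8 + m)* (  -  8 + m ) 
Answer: C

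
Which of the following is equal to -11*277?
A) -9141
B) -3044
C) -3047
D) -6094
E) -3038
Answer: C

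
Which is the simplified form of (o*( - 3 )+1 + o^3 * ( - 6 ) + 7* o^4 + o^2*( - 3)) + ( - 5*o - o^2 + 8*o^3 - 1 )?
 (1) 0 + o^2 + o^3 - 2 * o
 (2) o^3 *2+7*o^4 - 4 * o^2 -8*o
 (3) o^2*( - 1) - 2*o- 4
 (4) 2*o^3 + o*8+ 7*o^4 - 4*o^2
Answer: 2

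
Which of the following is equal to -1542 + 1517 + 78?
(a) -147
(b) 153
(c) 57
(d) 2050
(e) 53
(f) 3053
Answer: e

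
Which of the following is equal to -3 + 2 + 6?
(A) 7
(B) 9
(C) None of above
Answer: C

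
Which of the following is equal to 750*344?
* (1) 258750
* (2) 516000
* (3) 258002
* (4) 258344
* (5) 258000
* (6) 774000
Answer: 5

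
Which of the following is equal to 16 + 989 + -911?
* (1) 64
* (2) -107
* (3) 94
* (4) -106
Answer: 3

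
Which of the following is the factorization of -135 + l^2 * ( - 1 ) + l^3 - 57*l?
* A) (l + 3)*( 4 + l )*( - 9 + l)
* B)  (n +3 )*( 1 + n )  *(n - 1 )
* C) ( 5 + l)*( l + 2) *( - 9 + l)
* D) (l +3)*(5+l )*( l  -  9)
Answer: D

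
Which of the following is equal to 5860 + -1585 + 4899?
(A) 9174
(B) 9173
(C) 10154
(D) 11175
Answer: A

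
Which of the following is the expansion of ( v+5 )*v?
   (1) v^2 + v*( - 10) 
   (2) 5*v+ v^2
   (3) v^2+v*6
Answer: 2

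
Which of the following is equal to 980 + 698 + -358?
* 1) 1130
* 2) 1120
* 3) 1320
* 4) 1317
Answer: 3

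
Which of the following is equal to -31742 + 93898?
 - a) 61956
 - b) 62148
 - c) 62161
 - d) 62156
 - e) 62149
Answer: d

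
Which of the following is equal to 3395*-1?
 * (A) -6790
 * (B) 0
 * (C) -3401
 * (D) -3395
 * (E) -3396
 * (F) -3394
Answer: D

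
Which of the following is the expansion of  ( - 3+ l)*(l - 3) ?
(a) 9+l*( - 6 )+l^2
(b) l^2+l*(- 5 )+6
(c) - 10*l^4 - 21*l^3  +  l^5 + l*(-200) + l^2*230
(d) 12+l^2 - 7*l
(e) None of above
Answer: a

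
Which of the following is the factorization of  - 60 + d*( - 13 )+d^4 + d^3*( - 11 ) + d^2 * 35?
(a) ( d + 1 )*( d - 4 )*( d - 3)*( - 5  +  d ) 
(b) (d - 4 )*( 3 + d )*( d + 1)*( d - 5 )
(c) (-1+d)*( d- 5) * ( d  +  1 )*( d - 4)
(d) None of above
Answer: a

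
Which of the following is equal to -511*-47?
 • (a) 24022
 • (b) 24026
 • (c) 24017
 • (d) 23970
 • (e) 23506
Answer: c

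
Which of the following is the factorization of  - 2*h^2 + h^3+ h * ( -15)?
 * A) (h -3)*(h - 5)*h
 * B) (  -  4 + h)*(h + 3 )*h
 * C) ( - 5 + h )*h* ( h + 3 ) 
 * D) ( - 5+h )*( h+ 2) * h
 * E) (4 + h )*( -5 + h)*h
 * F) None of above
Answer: C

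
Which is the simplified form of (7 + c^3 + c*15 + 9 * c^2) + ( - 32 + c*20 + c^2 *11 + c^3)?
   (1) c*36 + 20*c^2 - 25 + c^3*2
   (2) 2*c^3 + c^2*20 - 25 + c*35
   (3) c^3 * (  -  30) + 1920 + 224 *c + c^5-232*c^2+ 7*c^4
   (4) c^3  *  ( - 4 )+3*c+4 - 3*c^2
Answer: 2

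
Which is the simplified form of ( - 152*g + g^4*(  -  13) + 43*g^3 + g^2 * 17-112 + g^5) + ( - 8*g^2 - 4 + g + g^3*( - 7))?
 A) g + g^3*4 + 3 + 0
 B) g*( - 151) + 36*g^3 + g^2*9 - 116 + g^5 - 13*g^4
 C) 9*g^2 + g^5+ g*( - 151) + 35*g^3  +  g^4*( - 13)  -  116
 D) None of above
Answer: B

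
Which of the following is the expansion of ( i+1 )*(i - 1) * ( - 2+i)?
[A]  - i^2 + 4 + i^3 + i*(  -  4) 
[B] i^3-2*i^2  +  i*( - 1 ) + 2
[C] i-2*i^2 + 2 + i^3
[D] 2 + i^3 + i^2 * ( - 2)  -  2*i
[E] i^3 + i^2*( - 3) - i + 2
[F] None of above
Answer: B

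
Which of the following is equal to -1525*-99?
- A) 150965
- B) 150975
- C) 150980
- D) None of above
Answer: B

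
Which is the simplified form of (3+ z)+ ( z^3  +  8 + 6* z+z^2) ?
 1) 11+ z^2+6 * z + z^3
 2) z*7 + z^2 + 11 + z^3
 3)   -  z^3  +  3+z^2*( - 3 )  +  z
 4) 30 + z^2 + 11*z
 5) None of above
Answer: 2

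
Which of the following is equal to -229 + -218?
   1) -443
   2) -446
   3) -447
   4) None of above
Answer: 3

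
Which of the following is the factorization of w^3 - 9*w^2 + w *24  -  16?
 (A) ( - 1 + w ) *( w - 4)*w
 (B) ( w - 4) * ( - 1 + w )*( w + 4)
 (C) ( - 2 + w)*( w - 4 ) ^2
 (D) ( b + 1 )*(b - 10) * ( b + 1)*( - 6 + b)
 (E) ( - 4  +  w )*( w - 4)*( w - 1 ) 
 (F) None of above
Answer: E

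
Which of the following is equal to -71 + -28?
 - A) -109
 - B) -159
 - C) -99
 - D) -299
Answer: C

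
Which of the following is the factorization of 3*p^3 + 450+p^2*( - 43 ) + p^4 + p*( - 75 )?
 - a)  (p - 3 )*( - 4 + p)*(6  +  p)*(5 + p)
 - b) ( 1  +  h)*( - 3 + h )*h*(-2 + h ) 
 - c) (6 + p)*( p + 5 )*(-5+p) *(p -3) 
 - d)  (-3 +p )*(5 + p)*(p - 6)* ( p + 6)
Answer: c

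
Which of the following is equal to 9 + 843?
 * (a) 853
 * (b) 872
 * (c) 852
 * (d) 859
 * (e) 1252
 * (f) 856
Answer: c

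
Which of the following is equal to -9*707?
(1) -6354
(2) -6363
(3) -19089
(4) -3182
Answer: 2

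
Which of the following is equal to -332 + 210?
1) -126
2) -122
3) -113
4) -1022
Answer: 2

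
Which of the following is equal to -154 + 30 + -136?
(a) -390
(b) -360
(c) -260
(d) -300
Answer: c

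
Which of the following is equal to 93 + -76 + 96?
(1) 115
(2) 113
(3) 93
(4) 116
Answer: 2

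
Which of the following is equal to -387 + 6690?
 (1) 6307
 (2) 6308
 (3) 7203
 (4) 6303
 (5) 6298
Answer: 4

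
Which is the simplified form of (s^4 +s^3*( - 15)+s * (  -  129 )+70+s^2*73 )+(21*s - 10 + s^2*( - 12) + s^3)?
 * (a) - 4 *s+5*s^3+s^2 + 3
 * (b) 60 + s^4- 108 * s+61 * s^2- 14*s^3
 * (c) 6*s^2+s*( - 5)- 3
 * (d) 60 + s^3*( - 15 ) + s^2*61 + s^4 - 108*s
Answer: b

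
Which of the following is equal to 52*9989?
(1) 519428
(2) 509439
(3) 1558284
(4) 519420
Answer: 1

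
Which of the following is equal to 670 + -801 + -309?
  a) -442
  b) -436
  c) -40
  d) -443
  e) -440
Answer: e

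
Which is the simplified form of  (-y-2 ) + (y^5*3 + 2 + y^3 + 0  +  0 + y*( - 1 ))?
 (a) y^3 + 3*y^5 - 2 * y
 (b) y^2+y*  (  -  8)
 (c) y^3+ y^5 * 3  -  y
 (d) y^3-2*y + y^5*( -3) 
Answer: a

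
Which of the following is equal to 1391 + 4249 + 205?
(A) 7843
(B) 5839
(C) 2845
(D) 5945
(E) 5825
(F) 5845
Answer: F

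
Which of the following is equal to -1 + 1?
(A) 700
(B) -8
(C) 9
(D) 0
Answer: D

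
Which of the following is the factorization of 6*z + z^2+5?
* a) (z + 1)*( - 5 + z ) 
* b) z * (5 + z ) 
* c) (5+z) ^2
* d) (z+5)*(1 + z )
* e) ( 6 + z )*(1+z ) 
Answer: d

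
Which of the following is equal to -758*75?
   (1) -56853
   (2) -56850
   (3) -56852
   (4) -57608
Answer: 2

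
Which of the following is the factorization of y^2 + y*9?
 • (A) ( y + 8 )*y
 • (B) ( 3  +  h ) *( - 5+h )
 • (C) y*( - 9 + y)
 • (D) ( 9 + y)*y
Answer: D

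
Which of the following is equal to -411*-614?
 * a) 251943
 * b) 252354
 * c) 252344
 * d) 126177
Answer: b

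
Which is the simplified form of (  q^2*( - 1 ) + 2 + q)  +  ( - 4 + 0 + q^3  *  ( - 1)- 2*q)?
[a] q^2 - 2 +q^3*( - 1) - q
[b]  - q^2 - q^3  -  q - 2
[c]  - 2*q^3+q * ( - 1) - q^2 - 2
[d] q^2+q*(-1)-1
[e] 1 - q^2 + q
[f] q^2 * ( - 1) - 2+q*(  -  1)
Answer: b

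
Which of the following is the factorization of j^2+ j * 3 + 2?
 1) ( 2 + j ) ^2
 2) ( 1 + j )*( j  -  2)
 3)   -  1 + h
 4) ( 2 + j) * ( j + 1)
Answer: 4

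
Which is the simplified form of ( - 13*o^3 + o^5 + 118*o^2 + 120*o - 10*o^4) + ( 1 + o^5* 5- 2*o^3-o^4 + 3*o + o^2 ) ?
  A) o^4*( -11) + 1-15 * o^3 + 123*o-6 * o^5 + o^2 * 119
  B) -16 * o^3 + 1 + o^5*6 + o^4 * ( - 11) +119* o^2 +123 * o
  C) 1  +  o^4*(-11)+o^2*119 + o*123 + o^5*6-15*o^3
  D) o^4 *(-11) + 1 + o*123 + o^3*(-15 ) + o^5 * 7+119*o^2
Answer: C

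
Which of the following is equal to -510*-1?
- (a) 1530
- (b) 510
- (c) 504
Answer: b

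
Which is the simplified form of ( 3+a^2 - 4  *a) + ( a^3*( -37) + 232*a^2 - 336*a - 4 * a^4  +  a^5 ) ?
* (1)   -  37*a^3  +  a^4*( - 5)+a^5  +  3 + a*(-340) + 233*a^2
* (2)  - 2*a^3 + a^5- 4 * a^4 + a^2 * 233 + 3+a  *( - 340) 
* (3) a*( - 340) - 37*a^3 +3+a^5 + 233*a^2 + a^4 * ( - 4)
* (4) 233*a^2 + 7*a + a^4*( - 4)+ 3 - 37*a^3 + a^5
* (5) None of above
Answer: 3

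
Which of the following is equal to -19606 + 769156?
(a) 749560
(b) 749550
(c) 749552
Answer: b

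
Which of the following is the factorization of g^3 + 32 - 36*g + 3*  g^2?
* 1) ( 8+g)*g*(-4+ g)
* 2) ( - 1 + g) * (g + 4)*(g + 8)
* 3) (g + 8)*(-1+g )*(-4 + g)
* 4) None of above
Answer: 3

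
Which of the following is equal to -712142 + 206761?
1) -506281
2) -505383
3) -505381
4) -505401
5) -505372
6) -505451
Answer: 3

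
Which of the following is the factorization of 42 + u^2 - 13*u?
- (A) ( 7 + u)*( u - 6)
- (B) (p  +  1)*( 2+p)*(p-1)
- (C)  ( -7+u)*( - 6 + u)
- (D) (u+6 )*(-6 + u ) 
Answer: C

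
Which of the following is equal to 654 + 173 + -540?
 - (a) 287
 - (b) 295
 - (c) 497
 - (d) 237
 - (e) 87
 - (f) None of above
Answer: a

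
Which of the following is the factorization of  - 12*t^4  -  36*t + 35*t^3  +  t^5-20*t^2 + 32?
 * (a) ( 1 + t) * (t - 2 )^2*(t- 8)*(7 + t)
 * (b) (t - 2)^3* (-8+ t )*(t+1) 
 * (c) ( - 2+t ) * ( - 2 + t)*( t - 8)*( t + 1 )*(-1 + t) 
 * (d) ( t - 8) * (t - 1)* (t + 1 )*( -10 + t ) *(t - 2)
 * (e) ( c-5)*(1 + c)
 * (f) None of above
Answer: c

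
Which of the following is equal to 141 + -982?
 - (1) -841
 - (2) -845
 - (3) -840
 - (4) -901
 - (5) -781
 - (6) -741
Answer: 1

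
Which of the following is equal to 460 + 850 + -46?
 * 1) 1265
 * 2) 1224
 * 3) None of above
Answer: 3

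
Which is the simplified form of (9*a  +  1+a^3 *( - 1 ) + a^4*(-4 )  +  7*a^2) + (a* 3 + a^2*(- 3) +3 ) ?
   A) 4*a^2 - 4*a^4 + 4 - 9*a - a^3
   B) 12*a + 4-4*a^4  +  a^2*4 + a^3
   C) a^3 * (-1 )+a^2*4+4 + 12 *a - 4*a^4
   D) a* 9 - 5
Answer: C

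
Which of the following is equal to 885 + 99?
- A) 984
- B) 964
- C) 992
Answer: A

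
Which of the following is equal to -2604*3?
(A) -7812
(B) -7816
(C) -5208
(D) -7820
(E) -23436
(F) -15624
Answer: A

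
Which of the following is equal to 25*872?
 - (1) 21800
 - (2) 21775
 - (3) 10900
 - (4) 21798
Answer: 1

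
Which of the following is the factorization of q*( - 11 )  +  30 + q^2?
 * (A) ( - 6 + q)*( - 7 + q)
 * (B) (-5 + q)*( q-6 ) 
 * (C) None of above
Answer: B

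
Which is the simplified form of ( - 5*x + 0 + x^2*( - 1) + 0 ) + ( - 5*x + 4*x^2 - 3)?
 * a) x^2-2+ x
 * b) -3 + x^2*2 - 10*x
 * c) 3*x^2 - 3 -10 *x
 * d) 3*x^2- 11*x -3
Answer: c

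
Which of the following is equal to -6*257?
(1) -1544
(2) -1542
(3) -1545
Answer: 2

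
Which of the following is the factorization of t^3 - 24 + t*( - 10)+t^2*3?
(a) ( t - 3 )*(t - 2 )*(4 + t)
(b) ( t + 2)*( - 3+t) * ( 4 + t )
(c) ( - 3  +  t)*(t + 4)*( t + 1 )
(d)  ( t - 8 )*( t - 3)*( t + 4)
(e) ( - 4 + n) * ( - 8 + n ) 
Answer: b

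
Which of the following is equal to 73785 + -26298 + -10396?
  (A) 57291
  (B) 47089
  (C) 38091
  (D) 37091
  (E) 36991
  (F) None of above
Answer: D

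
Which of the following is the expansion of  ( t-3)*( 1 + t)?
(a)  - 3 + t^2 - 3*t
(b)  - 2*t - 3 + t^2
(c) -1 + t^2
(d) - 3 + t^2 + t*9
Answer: b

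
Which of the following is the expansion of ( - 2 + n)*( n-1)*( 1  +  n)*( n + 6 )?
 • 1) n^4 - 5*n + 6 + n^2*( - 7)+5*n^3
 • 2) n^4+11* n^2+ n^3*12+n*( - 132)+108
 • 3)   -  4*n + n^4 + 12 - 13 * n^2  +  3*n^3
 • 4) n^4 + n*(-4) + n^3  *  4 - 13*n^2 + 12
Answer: 4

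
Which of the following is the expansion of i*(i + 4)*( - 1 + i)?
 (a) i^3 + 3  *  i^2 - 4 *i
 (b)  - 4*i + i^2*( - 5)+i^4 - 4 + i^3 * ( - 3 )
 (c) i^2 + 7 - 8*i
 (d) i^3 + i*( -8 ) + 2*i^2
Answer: a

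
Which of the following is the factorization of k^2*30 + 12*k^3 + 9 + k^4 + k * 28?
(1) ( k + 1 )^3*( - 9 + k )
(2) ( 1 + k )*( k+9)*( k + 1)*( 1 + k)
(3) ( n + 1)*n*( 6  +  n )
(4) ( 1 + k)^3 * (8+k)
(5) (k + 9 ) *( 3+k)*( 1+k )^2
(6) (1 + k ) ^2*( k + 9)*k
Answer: 2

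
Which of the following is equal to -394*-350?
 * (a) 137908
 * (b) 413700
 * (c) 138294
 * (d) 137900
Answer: d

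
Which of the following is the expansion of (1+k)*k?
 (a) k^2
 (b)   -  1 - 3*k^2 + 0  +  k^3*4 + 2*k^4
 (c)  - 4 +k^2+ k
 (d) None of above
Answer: d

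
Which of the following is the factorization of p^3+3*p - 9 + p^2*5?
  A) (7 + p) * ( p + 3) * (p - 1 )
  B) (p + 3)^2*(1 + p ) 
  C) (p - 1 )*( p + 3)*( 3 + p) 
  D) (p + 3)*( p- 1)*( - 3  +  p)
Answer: C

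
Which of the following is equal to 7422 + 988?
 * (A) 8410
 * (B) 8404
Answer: A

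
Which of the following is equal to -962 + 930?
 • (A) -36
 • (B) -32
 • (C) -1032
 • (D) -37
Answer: B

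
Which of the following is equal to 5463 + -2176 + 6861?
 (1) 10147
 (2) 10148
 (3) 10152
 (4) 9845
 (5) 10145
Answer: 2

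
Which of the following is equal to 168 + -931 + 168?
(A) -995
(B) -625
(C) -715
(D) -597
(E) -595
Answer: E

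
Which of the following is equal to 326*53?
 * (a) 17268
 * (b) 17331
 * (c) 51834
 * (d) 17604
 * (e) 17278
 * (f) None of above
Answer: e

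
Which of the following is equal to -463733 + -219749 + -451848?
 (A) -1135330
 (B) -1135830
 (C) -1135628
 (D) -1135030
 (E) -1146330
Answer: A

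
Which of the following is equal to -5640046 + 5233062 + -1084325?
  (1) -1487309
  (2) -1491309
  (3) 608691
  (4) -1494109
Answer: 2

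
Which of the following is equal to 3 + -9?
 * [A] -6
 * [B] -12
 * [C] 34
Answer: A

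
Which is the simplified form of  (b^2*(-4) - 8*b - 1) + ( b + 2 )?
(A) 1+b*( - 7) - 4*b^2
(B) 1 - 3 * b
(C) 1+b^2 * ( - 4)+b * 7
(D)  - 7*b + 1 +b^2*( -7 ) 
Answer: A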